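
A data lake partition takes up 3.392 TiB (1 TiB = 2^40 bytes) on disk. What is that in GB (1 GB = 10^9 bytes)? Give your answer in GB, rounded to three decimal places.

3.392 TiB = 3.392 × 2^40 bytes = 3,729,543,441,416.192 bytes
1 GB = 10^9 bytes = 1,000,000,000 bytes
3,729,543,441,416.192 / 1,000,000,000 = 3,729.543 GB

3,729.543 GB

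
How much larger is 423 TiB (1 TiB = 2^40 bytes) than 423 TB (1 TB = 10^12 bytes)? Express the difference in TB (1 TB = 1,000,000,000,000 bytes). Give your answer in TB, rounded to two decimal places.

423 TiB = 423 × 1,099,511,627,776 = 465,093,418,549,248 bytes
423 TB = 423 × 1,000,000,000,000 = 423,000,000,000,000 bytes
difference = 42,093,418,549,248 bytes
42,093,418,549,248 / 1,000,000,000,000 = 42.09 TB

42.09 TB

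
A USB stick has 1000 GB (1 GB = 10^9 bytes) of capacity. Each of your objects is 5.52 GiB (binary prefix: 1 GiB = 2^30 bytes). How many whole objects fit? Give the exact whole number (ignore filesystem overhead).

168

Capacity: 1000 GB = 1,000,000,000,000 bytes
Per item: 5.52 GiB = 5,927,054,868.48 bytes
⌊1,000,000,000,000 / 5,927,054,868.48⌋ = 168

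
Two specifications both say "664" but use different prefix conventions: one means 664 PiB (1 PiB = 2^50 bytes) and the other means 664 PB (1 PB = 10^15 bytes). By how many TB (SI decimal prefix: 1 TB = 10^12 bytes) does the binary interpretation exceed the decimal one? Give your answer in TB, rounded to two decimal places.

664 PiB = 664 × 1,125,899,906,842,624 = 747,597,538,143,502,336 bytes
664 PB = 664 × 1,000,000,000,000,000 = 664,000,000,000,000,000 bytes
difference = 83,597,538,143,502,336 bytes
83,597,538,143,502,336 / 1,000,000,000,000 = 83,597.54 TB

83,597.54 TB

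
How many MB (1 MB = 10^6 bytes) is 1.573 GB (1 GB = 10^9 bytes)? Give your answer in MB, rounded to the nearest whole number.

1.573 GB = 1.573 × 10^9 bytes = 1,573,000,000 bytes
1 MB = 10^6 bytes = 1,000,000 bytes
1,573,000,000 / 1,000,000 = 1,573 MB

1,573 MB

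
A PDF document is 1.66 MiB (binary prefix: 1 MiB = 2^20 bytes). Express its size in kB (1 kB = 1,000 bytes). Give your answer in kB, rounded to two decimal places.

1.66 MiB × 1,048,576 bytes/MiB = 1,740,636.16 bytes
1 kB = 1,000 bytes
1,740,636.16 / 1,000 = 1,740.64 kB

1,740.64 kB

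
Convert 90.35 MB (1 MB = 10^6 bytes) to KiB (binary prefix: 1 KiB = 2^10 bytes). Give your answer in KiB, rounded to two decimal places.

90.35 MB = 90.35 × 10^6 bytes = 90,350,000 bytes
1 KiB = 1,024 bytes
90,350,000 / 1,024 = 88,232.42 KiB

88,232.42 KiB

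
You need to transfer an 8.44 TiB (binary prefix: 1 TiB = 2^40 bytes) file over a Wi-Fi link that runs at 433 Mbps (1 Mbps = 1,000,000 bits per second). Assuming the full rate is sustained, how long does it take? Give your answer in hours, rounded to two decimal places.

47.63 hours

8.44 TiB = 9,279,878,138,429.44 bytes = 74,239,025,107,435.52 bits
433 Mbps = 433,000,000 bits/s
time = 74,239,025,107,435.52 / 433,000,000 = 171,452.7139 s
171,452.7139 s / 3600 = 47.63 hours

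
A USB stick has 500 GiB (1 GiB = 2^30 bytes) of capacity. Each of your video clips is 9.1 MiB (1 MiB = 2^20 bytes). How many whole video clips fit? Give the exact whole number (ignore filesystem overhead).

56,263

Capacity: 500 GiB = 536,870,912,000 bytes
Per item: 9.1 MiB = 9,542,041.6 bytes
⌊536,870,912,000 / 9,542,041.6⌋ = 56,263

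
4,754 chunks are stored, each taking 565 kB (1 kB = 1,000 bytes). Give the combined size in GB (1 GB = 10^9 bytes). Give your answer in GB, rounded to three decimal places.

2.686 GB

Total = 4,754 × 565 kB = 2,686,010 kB
= 2,686,010 × 1,000 bytes = 2,686,010,000 bytes
1 GB = 1,000,000,000 bytes
2,686,010,000 / 1,000,000,000 = 2.686 GB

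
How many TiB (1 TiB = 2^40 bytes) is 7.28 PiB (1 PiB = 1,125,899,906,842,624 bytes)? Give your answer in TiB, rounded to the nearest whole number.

7.28 PiB = 7.28 × 2^50 bytes = 8,196,551,321,814,302.72 bytes
1 TiB = 1,099,511,627,776 bytes
8,196,551,321,814,302.72 / 1,099,511,627,776 = 7,455 TiB

7,455 TiB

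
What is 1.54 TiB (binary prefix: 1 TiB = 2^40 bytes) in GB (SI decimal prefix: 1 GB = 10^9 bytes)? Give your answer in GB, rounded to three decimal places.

1.54 TiB = 1.54 × 2^40 bytes = 1,693,247,906,775.04 bytes
1 GB = 1,000,000,000 bytes
1,693,247,906,775.04 / 1,000,000,000 = 1,693.248 GB

1,693.248 GB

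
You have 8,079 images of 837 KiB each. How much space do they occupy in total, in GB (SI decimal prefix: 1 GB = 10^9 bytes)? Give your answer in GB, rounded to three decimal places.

6.924 GB

Total = 8,079 × 837 KiB = 6,762,123 KiB
= 6,762,123 × 1,024 bytes = 6,924,413,952 bytes
1 GB = 1,000,000,000 bytes
6,924,413,952 / 1,000,000,000 = 6.924 GB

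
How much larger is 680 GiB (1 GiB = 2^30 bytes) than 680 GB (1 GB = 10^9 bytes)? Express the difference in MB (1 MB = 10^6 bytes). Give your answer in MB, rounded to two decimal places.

50,144.44 MB

680 GiB = 680 × 1,073,741,824 = 730,144,440,320 bytes
680 GB = 680 × 1,000,000,000 = 680,000,000,000 bytes
difference = 50,144,440,320 bytes
50,144,440,320 / 1,000,000 = 50,144.44 MB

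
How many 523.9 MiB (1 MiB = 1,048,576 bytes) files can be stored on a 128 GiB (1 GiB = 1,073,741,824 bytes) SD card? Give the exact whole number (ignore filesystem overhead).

Capacity: 128 GiB = 137,438,953,472 bytes
Per item: 523.9 MiB = 549,348,966.4 bytes
⌊137,438,953,472 / 549,348,966.4⌋ = 250

250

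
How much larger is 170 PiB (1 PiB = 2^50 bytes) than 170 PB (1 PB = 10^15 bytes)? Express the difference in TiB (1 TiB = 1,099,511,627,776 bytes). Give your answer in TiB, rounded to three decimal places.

170 PiB = 170 × 1,125,899,906,842,624 = 191,402,984,163,246,080 bytes
170 PB = 170 × 1,000,000,000,000,000 = 170,000,000,000,000,000 bytes
difference = 21,402,984,163,246,080 bytes
21,402,984,163,246,080 / 1,099,511,627,776 = 19,465.901 TiB

19,465.901 TiB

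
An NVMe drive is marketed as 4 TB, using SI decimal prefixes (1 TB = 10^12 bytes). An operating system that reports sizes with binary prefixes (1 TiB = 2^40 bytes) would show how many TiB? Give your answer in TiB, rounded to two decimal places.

3.64 TiB

4 TB × 1,000,000,000,000 bytes/TB = 4,000,000,000,000 bytes
1 TiB = 2^40 bytes = 1,099,511,627,776 bytes
4,000,000,000,000 / 1,099,511,627,776 = 3.64 TiB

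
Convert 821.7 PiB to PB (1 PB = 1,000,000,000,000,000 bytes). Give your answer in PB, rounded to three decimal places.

821.7 PiB = 821.7 × 2^50 bytes = 925,151,953,452,584,140.8 bytes
1 PB = 1,000,000,000,000,000 bytes
925,151,953,452,584,140.8 / 1,000,000,000,000,000 = 925.152 PB

925.152 PB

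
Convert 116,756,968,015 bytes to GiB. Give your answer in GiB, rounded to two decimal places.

108.74 GiB

116,756,968,015 bytes given.
1 GiB = 1,073,741,824 bytes
116,756,968,015 / 1,073,741,824 = 108.74 GiB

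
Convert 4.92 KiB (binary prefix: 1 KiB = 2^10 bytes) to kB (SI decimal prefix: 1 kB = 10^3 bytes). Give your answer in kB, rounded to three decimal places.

5.038 kB

4.92 KiB = 4.92 × 2^10 bytes = 5,038.08 bytes
1 kB = 10^3 bytes = 1,000 bytes
5,038.08 / 1,000 = 5.038 kB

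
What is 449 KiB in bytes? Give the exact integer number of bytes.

449 × 1,024 = 459,776 bytes

459,776 bytes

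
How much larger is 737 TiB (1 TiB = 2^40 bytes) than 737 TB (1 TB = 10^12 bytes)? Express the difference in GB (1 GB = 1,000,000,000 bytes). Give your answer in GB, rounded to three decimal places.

73,340.070 GB

737 TiB = 737 × 1,099,511,627,776 = 810,340,069,670,912 bytes
737 TB = 737 × 1,000,000,000,000 = 737,000,000,000,000 bytes
difference = 73,340,069,670,912 bytes
73,340,069,670,912 / 1,000,000,000 = 73,340.070 GB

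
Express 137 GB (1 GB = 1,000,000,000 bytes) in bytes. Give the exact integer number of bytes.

137,000,000,000 bytes

137 × 1,000,000,000 = 137,000,000,000 bytes  (1 GB = 10^9 bytes)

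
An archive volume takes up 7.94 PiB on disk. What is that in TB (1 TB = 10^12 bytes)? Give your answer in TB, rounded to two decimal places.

7.94 PiB × 1,125,899,906,842,624 bytes/PiB = 8,939,645,260,330,434.56 bytes
1 TB = 1,000,000,000,000 bytes
8,939,645,260,330,434.56 / 1,000,000,000,000 = 8,939.65 TB

8,939.65 TB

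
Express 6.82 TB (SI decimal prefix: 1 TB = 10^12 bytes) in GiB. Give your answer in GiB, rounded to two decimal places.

6,351.62 GiB

6.82 TB = 6.82 × 10^12 bytes = 6,820,000,000,000 bytes
1 GiB = 2^30 bytes = 1,073,741,824 bytes
6,820,000,000,000 / 1,073,741,824 = 6,351.62 GiB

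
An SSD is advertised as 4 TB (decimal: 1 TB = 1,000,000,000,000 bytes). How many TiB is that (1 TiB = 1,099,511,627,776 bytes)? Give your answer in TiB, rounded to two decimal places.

4 TB = 4 × 10^12 bytes = 4,000,000,000,000 bytes
1 TiB = 1,099,511,627,776 bytes
4,000,000,000,000 / 1,099,511,627,776 = 3.64 TiB

3.64 TiB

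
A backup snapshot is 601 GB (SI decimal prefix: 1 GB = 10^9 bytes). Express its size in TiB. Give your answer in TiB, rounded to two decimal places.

601 GB = 601 × 10^9 bytes = 601,000,000,000 bytes
1 TiB = 2^40 bytes = 1,099,511,627,776 bytes
601,000,000,000 / 1,099,511,627,776 = 0.55 TiB

0.55 TiB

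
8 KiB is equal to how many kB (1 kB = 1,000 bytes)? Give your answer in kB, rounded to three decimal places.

8 KiB × 1,024 bytes/KiB = 8,192 bytes
1 kB = 10^3 bytes = 1,000 bytes
8,192 / 1,000 = 8.192 kB

8.192 kB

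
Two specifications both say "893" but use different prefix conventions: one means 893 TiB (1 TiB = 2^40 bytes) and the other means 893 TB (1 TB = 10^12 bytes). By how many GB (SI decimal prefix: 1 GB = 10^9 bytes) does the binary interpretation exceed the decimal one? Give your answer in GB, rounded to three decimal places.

893 TiB = 893 × 1,099,511,627,776 = 981,863,883,603,968 bytes
893 TB = 893 × 1,000,000,000,000 = 893,000,000,000,000 bytes
difference = 88,863,883,603,968 bytes
88,863,883,603,968 / 1,000,000,000 = 88,863.884 GB

88,863.884 GB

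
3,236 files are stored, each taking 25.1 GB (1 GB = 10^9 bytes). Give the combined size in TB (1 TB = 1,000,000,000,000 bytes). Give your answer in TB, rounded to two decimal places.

81.22 TB

Total = 3,236 × 25.1 GB = 81223.6 GB
= 81223.6 × 1,000,000,000 bytes = 81,223,600,000,000 bytes
1 TB = 1,000,000,000,000 bytes
81,223,600,000,000 / 1,000,000,000,000 = 81.22 TB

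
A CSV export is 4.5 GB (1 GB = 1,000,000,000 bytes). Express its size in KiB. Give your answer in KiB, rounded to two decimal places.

4,394,531.25 KiB

4.5 GB = 4.5 × 10^9 bytes = 4,500,000,000 bytes
1 KiB = 2^10 bytes = 1,024 bytes
4,500,000,000 / 1,024 = 4,394,531.25 KiB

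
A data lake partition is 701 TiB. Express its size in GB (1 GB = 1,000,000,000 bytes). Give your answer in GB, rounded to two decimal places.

770,757.65 GB

701 TiB = 701 × 2^40 bytes = 770,757,651,070,976 bytes
1 GB = 1,000,000,000 bytes
770,757,651,070,976 / 1,000,000,000 = 770,757.65 GB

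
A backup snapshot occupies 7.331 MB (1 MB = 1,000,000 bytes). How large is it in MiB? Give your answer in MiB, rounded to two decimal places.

7.331 MB × 1,000,000 bytes/MB = 7,331,000 bytes
1 MiB = 1,048,576 bytes
7,331,000 / 1,048,576 = 6.99 MiB

6.99 MiB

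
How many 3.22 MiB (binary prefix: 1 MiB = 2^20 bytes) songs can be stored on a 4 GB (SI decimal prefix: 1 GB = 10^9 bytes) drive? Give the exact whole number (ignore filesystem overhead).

Capacity: 4 GB = 4,000,000,000 bytes
Per item: 3.22 MiB = 3,376,414.72 bytes
⌊4,000,000,000 / 3,376,414.72⌋ = 1,184

1,184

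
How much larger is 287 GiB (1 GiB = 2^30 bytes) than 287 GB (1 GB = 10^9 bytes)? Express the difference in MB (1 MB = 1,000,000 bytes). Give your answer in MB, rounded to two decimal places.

287 GiB = 287 × 1,073,741,824 = 308,163,903,488 bytes
287 GB = 287 × 1,000,000,000 = 287,000,000,000 bytes
difference = 21,163,903,488 bytes
21,163,903,488 / 1,000,000 = 21,163.90 MB

21,163.90 MB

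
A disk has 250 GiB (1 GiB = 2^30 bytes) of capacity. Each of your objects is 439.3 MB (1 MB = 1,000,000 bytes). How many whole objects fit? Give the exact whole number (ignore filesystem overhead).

Capacity: 250 GiB = 268,435,456,000 bytes
Per item: 439.3 MB = 439,300,000 bytes
⌊268,435,456,000 / 439,300,000⌋ = 611

611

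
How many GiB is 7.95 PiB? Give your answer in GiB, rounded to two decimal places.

8,336,179.20 GiB

7.95 PiB × 1,125,899,906,842,624 bytes/PiB = 8,950,904,259,398,860.8 bytes
1 GiB = 2^30 bytes = 1,073,741,824 bytes
8,950,904,259,398,860.8 / 1,073,741,824 = 8,336,179.20 GiB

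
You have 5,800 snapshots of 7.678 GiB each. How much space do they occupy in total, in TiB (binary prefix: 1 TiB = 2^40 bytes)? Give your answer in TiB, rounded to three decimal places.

Total = 5,800 × 7.678 GiB = 44532.4 GiB
= 44532.4 × 1,073,741,824 bytes = 47,816,300,403,097.6 bytes
1 TiB = 1,099,511,627,776 bytes
47,816,300,403,097.6 / 1,099,511,627,776 = 43.489 TiB

43.489 TiB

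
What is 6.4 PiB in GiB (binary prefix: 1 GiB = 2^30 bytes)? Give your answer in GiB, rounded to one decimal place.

6,710,886.4 GiB

6.4 PiB = 6.4 × 2^50 bytes = 7,205,759,403,792,793.6 bytes
1 GiB = 1,073,741,824 bytes
7,205,759,403,792,793.6 / 1,073,741,824 = 6,710,886.4 GiB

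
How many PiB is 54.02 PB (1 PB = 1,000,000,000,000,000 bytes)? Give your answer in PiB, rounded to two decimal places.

47.98 PiB

54.02 PB = 54.02 × 10^15 bytes = 54,020,000,000,000,000 bytes
1 PiB = 1,125,899,906,842,624 bytes
54,020,000,000,000,000 / 1,125,899,906,842,624 = 47.98 PiB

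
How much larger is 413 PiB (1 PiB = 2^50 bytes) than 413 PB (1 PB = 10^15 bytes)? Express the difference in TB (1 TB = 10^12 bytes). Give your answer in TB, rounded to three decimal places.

51,996.662 TB

413 PiB = 413 × 1,125,899,906,842,624 = 464,996,661,526,003,712 bytes
413 PB = 413 × 1,000,000,000,000,000 = 413,000,000,000,000,000 bytes
difference = 51,996,661,526,003,712 bytes
51,996,661,526,003,712 / 1,000,000,000,000 = 51,996.662 TB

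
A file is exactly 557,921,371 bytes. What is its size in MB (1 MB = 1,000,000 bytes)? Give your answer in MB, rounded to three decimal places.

557.921 MB

557,921,371 bytes given.
1 MB = 1,000,000 bytes
557,921,371 / 1,000,000 = 557.921 MB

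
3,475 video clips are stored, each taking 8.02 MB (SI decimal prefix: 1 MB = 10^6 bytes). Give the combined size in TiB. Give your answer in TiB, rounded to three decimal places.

0.025 TiB

Total = 3,475 × 8.02 MB = 27869.5 MB
= 27869.5 × 1,000,000 bytes = 27,869,500,000 bytes
1 TiB = 1,099,511,627,776 bytes
27,869,500,000 / 1,099,511,627,776 = 0.025 TiB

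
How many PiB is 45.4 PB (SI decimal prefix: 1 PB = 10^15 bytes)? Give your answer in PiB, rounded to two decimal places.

45.4 PB × 1,000,000,000,000,000 bytes/PB = 45,400,000,000,000,000 bytes
1 PiB = 1,125,899,906,842,624 bytes
45,400,000,000,000,000 / 1,125,899,906,842,624 = 40.32 PiB

40.32 PiB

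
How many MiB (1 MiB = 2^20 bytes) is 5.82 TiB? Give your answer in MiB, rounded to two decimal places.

5.82 TiB × 1,099,511,627,776 bytes/TiB = 6,399,157,673,656.32 bytes
1 MiB = 1,048,576 bytes
6,399,157,673,656.32 / 1,048,576 = 6,102,712.32 MiB

6,102,712.32 MiB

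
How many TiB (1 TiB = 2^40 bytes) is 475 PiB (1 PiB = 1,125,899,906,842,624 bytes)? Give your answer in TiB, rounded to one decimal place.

475 PiB = 475 × 2^50 bytes = 534,802,455,750,246,400 bytes
1 TiB = 2^40 bytes = 1,099,511,627,776 bytes
534,802,455,750,246,400 / 1,099,511,627,776 = 486,400.0 TiB

486,400.0 TiB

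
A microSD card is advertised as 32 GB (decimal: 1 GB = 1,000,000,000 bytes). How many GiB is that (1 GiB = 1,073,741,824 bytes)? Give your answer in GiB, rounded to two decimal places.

29.80 GiB

32 GB = 32 × 10^9 bytes = 32,000,000,000 bytes
1 GiB = 1,073,741,824 bytes
32,000,000,000 / 1,073,741,824 = 29.80 GiB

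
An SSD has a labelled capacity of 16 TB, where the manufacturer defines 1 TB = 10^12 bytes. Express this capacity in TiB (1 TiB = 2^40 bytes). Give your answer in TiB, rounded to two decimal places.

14.55 TiB

16 TB = 16 × 10^12 bytes = 16,000,000,000,000 bytes
1 TiB = 1,099,511,627,776 bytes
16,000,000,000,000 / 1,099,511,627,776 = 14.55 TiB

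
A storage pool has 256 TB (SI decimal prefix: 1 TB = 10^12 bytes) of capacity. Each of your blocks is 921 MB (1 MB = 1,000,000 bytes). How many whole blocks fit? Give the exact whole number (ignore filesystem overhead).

277,958

Capacity: 256 TB = 256,000,000,000,000 bytes
Per item: 921 MB = 921,000,000 bytes
⌊256,000,000,000,000 / 921,000,000⌋ = 277,958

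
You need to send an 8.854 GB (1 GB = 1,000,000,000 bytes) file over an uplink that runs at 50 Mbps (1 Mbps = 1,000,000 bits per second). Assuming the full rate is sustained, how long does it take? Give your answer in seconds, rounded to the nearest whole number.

8.854 GB = 8,854,000,000 bytes = 70,832,000,000 bits
50 Mbps = 50,000,000 bits/s
time = 70,832,000,000 / 50,000,000 = 1,417 s

1,417 seconds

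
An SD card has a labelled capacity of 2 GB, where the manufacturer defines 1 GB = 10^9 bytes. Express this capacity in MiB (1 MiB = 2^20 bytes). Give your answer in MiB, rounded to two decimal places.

1,907.35 MiB

2 GB = 2 × 10^9 bytes = 2,000,000,000 bytes
1 MiB = 2^20 bytes = 1,048,576 bytes
2,000,000,000 / 1,048,576 = 1,907.35 MiB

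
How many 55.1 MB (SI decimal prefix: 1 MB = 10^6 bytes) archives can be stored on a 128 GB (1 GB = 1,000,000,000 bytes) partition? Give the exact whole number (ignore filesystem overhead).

Capacity: 128 GB = 128,000,000,000 bytes
Per item: 55.1 MB = 55,100,000 bytes
⌊128,000,000,000 / 55,100,000⌋ = 2,323

2,323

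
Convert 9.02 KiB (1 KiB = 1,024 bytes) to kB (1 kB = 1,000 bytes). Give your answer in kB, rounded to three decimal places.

9.236 kB

9.02 KiB = 9.02 × 2^10 bytes = 9,236.48 bytes
1 kB = 1,000 bytes
9,236.48 / 1,000 = 9.236 kB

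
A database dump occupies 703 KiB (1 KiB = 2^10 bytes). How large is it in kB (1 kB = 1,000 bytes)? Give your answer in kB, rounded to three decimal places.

719.872 kB

703 KiB = 703 × 2^10 bytes = 719,872 bytes
1 kB = 10^3 bytes = 1,000 bytes
719,872 / 1,000 = 719.872 kB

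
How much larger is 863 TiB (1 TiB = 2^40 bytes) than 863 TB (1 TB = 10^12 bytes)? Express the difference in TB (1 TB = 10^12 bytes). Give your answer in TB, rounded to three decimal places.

85.879 TB

863 TiB = 863 × 1,099,511,627,776 = 948,878,534,770,688 bytes
863 TB = 863 × 1,000,000,000,000 = 863,000,000,000,000 bytes
difference = 85,878,534,770,688 bytes
85,878,534,770,688 / 1,000,000,000,000 = 85.879 TB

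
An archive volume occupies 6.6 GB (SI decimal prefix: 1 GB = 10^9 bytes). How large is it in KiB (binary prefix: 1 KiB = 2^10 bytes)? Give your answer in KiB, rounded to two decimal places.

6,445,312.50 KiB

6.6 GB × 1,000,000,000 bytes/GB = 6,600,000,000 bytes
1 KiB = 1,024 bytes
6,600,000,000 / 1,024 = 6,445,312.50 KiB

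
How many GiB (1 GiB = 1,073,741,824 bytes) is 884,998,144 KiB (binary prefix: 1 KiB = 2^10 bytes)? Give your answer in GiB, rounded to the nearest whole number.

884,998,144 KiB × 1,024 bytes/KiB = 906,238,099,456 bytes
1 GiB = 1,073,741,824 bytes
906,238,099,456 / 1,073,741,824 = 844 GiB

844 GiB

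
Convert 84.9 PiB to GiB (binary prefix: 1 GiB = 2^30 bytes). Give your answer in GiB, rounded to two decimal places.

89,024,102.40 GiB

84.9 PiB = 84.9 × 2^50 bytes = 95,588,902,090,938,777.6 bytes
1 GiB = 2^30 bytes = 1,073,741,824 bytes
95,588,902,090,938,777.6 / 1,073,741,824 = 89,024,102.40 GiB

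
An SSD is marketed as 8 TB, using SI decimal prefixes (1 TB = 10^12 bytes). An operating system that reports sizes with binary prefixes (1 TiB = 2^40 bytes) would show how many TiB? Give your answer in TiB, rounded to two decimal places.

8 TB = 8 × 10^12 bytes = 8,000,000,000,000 bytes
1 TiB = 1,099,511,627,776 bytes
8,000,000,000,000 / 1,099,511,627,776 = 7.28 TiB

7.28 TiB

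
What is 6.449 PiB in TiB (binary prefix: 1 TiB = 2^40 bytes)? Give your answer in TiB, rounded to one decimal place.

6,603.8 TiB

6.449 PiB × 1,125,899,906,842,624 bytes/PiB = 7,260,928,499,228,082.176 bytes
1 TiB = 1,099,511,627,776 bytes
7,260,928,499,228,082.176 / 1,099,511,627,776 = 6,603.8 TiB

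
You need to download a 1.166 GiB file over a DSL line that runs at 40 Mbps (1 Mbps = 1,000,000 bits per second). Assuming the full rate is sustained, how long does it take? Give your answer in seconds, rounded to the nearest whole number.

1.166 GiB = 1,251,982,966.784 bytes = 10,015,863,734.272 bits
40 Mbps = 40,000,000 bits/s
time = 10,015,863,734.272 / 40,000,000 = 250 s

250 seconds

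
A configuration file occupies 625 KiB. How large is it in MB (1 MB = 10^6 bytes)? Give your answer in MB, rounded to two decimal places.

0.64 MB

625 KiB = 625 × 2^10 bytes = 640,000 bytes
1 MB = 1,000,000 bytes
640,000 / 1,000,000 = 0.64 MB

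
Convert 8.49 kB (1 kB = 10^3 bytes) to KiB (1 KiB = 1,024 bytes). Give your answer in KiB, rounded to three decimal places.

8.291 KiB

8.49 kB = 8.49 × 10^3 bytes = 8,490 bytes
1 KiB = 2^10 bytes = 1,024 bytes
8,490 / 1,024 = 8.291 KiB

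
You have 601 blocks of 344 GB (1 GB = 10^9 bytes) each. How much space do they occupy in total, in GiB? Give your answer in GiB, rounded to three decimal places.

192,545.354 GiB

Total = 601 × 344 GB = 206,744 GB
= 206,744 × 1,000,000,000 bytes = 206,744,000,000,000 bytes
1 GiB = 1,073,741,824 bytes
206,744,000,000,000 / 1,073,741,824 = 192,545.354 GiB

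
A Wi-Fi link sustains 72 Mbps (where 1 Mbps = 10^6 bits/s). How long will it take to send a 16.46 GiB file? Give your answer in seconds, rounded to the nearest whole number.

1,964 seconds

16.46 GiB = 17,673,790,423.04 bytes = 141,390,323,384.32 bits
72 Mbps = 72,000,000 bits/s
time = 141,390,323,384.32 / 72,000,000 = 1,964 s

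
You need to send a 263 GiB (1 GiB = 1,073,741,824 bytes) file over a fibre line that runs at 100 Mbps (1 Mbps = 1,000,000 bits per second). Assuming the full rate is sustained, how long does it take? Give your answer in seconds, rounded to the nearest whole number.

22,592 seconds

263 GiB = 282,394,099,712 bytes = 2,259,152,797,696 bits
100 Mbps = 100,000,000 bits/s
time = 2,259,152,797,696 / 100,000,000 = 22,592 s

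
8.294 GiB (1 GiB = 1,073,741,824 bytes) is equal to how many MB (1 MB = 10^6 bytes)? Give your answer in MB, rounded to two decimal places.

8,905.61 MB

8.294 GiB = 8.294 × 2^30 bytes = 8,905,614,688.256 bytes
1 MB = 1,000,000 bytes
8,905,614,688.256 / 1,000,000 = 8,905.61 MB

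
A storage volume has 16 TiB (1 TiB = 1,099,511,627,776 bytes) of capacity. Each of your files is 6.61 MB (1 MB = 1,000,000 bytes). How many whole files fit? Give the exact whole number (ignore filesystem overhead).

Capacity: 16 TiB = 17,592,186,044,416 bytes
Per item: 6.61 MB = 6,610,000 bytes
⌊17,592,186,044,416 / 6,610,000⌋ = 2,661,450

2,661,450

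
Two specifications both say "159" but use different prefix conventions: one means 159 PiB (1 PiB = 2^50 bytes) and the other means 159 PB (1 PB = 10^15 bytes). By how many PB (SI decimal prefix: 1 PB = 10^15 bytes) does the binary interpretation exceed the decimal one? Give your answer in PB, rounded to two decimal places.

20.02 PB

159 PiB = 159 × 1,125,899,906,842,624 = 179,018,085,187,977,216 bytes
159 PB = 159 × 1,000,000,000,000,000 = 159,000,000,000,000,000 bytes
difference = 20,018,085,187,977,216 bytes
20,018,085,187,977,216 / 1,000,000,000,000,000 = 20.02 PB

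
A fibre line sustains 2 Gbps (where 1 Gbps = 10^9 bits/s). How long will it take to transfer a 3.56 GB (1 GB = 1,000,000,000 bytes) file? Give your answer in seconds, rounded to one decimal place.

3.56 GB = 3,560,000,000 bytes = 28,480,000,000 bits
2 Gbps = 2,000,000,000 bits/s
time = 28,480,000,000 / 2,000,000,000 = 14.2 s

14.2 seconds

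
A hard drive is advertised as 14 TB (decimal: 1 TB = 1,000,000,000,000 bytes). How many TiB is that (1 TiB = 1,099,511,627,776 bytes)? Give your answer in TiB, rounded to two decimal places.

14 TB = 14 × 10^12 bytes = 14,000,000,000,000 bytes
1 TiB = 2^40 bytes = 1,099,511,627,776 bytes
14,000,000,000,000 / 1,099,511,627,776 = 12.73 TiB

12.73 TiB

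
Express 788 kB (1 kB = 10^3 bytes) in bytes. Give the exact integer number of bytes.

788,000 bytes

788 × 1,000 = 788,000 bytes  (1 kB = 10^3 bytes)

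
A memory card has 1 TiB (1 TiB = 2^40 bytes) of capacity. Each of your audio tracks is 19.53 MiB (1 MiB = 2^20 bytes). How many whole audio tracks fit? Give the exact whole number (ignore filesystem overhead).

53,690

Capacity: 1 TiB = 1,099,511,627,776 bytes
Per item: 19.53 MiB = 20,478,689.28 bytes
⌊1,099,511,627,776 / 20,478,689.28⌋ = 53,690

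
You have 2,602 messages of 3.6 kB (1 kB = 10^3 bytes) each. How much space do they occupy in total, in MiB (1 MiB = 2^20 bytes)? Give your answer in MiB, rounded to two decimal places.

8.93 MiB

Total = 2,602 × 3.6 kB = 9367.2 kB
= 9367.2 × 1,000 bytes = 9,367,200 bytes
1 MiB = 1,048,576 bytes
9,367,200 / 1,048,576 = 8.93 MiB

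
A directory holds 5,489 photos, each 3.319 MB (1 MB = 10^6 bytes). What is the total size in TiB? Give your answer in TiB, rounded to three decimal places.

0.017 TiB

Total = 5,489 × 3.319 MB = 18217.991 MB
= 18217.991 × 1,000,000 bytes = 18,217,991,000 bytes
1 TiB = 1,099,511,627,776 bytes
18,217,991,000 / 1,099,511,627,776 = 0.017 TiB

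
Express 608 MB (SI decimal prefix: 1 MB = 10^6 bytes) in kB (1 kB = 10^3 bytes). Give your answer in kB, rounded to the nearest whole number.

608,000 kB

608 MB = 608 × 10^6 bytes = 608,000,000 bytes
1 kB = 1,000 bytes
608,000,000 / 1,000 = 608,000 kB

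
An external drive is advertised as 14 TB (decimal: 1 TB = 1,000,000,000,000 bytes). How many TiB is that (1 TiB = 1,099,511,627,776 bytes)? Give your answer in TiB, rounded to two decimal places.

12.73 TiB

14 TB × 1,000,000,000,000 bytes/TB = 14,000,000,000,000 bytes
1 TiB = 2^40 bytes = 1,099,511,627,776 bytes
14,000,000,000,000 / 1,099,511,627,776 = 12.73 TiB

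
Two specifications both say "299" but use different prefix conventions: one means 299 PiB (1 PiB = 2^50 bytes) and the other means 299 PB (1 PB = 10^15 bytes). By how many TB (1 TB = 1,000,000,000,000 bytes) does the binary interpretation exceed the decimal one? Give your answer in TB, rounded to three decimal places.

37,644.072 TB

299 PiB = 299 × 1,125,899,906,842,624 = 336,644,072,145,944,576 bytes
299 PB = 299 × 1,000,000,000,000,000 = 299,000,000,000,000,000 bytes
difference = 37,644,072,145,944,576 bytes
37,644,072,145,944,576 / 1,000,000,000,000 = 37,644.072 TB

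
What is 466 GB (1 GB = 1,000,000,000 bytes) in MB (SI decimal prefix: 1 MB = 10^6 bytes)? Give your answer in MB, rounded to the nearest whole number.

466,000 MB

466 GB = 466 × 10^9 bytes = 466,000,000,000 bytes
1 MB = 10^6 bytes = 1,000,000 bytes
466,000,000,000 / 1,000,000 = 466,000 MB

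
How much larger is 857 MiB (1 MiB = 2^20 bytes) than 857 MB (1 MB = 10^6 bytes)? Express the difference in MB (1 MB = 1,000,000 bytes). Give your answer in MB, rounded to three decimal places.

857 MiB = 857 × 1,048,576 = 898,629,632 bytes
857 MB = 857 × 1,000,000 = 857,000,000 bytes
difference = 41,629,632 bytes
41,629,632 / 1,000,000 = 41.630 MB

41.630 MB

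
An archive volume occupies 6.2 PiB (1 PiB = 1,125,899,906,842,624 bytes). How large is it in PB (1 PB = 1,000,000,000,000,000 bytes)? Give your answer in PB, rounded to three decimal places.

6.981 PB

6.2 PiB = 6.2 × 2^50 bytes = 6,980,579,422,424,268.8 bytes
1 PB = 1,000,000,000,000,000 bytes
6,980,579,422,424,268.8 / 1,000,000,000,000,000 = 6.981 PB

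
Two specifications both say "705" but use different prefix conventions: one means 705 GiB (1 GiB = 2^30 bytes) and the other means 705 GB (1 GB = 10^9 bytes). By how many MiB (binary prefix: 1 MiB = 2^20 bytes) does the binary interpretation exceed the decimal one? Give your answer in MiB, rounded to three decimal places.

705 GiB = 705 × 1,073,741,824 = 756,987,985,920 bytes
705 GB = 705 × 1,000,000,000 = 705,000,000,000 bytes
difference = 51,987,985,920 bytes
51,987,985,920 / 1,048,576 = 49,579.607 MiB

49,579.607 MiB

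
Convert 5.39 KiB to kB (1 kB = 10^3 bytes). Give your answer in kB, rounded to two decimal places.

5.39 KiB = 5.39 × 2^10 bytes = 5,519.36 bytes
1 kB = 10^3 bytes = 1,000 bytes
5,519.36 / 1,000 = 5.52 kB

5.52 kB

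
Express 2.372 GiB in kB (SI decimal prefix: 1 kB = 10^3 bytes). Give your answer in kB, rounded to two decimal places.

2,546,915.61 kB

2.372 GiB = 2.372 × 2^30 bytes = 2,546,915,606.528 bytes
1 kB = 10^3 bytes = 1,000 bytes
2,546,915,606.528 / 1,000 = 2,546,915.61 kB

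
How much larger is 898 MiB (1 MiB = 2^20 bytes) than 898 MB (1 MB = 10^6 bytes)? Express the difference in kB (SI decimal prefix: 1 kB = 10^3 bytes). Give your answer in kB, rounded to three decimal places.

898 MiB = 898 × 1,048,576 = 941,621,248 bytes
898 MB = 898 × 1,000,000 = 898,000,000 bytes
difference = 43,621,248 bytes
43,621,248 / 1,000 = 43,621.248 kB

43,621.248 kB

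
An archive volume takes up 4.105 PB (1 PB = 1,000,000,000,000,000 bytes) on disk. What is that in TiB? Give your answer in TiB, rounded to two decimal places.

3,733.48 TiB

4.105 PB = 4.105 × 10^15 bytes = 4,105,000,000,000,000 bytes
1 TiB = 1,099,511,627,776 bytes
4,105,000,000,000,000 / 1,099,511,627,776 = 3,733.48 TiB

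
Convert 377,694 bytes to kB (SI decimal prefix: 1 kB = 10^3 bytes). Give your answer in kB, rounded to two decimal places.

377,694 bytes given.
1 kB = 10^3 bytes = 1,000 bytes
377,694 / 1,000 = 377.69 kB

377.69 kB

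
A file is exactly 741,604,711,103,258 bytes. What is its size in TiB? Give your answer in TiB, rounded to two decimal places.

741,604,711,103,258 bytes given.
1 TiB = 1,099,511,627,776 bytes
741,604,711,103,258 / 1,099,511,627,776 = 674.49 TiB

674.49 TiB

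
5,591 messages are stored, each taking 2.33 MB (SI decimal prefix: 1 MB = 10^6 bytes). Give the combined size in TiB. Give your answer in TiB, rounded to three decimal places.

0.012 TiB

Total = 5,591 × 2.33 MB = 13027.03 MB
= 13027.03 × 1,000,000 bytes = 13,027,030,000 bytes
1 TiB = 1,099,511,627,776 bytes
13,027,030,000 / 1,099,511,627,776 = 0.012 TiB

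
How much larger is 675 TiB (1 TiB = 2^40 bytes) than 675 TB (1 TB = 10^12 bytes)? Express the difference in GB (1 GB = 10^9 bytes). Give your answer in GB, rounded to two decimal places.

67,170.35 GB

675 TiB = 675 × 1,099,511,627,776 = 742,170,348,748,800 bytes
675 TB = 675 × 1,000,000,000,000 = 675,000,000,000,000 bytes
difference = 67,170,348,748,800 bytes
67,170,348,748,800 / 1,000,000,000 = 67,170.35 GB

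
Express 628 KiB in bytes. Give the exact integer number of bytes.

643,072 bytes

628 × 1,024 = 643,072 bytes  (1 KiB = 2^10 bytes)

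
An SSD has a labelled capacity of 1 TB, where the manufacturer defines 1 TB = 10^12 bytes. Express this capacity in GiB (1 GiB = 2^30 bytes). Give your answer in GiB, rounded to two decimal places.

1 TB = 1 × 10^12 bytes = 1,000,000,000,000 bytes
1 GiB = 1,073,741,824 bytes
1,000,000,000,000 / 1,073,741,824 = 931.32 GiB

931.32 GiB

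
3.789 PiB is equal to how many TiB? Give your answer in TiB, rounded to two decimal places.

3,879.94 TiB

3.789 PiB = 3.789 × 2^50 bytes = 4,266,034,747,026,702.336 bytes
1 TiB = 1,099,511,627,776 bytes
4,266,034,747,026,702.336 / 1,099,511,627,776 = 3,879.94 TiB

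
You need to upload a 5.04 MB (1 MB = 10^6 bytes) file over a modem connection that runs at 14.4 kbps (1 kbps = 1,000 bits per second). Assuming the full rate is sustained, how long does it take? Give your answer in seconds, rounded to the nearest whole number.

2,800 seconds

5.04 MB = 5,040,000 bytes = 40,320,000 bits
14.4 kbps = 14,400 bits/s
time = 40,320,000 / 14,400 = 2,800 s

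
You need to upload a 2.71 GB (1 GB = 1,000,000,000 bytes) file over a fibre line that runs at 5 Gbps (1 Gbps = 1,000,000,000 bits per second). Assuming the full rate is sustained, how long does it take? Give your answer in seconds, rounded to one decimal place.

4.3 seconds

2.71 GB = 2,710,000,000 bytes = 21,680,000,000 bits
5 Gbps = 5,000,000,000 bits/s
time = 21,680,000,000 / 5,000,000,000 = 4.3 s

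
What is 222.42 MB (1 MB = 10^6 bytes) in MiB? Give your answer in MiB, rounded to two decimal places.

212.12 MiB

222.42 MB = 222.42 × 10^6 bytes = 222,420,000 bytes
1 MiB = 2^20 bytes = 1,048,576 bytes
222,420,000 / 1,048,576 = 212.12 MiB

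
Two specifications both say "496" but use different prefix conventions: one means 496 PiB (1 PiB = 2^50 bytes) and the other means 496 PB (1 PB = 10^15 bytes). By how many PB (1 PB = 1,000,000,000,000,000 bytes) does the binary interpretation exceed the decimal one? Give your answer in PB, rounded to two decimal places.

62.45 PB

496 PiB = 496 × 1,125,899,906,842,624 = 558,446,353,793,941,504 bytes
496 PB = 496 × 1,000,000,000,000,000 = 496,000,000,000,000,000 bytes
difference = 62,446,353,793,941,504 bytes
62,446,353,793,941,504 / 1,000,000,000,000,000 = 62.45 PB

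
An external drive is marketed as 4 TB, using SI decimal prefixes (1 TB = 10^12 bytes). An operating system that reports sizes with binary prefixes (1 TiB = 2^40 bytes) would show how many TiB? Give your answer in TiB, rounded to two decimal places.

4 TB = 4 × 10^12 bytes = 4,000,000,000,000 bytes
1 TiB = 2^40 bytes = 1,099,511,627,776 bytes
4,000,000,000,000 / 1,099,511,627,776 = 3.64 TiB

3.64 TiB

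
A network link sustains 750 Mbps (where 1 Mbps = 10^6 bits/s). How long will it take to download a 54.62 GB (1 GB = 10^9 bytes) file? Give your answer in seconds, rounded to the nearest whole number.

54.62 GB = 54,620,000,000 bytes = 436,960,000,000 bits
750 Mbps = 750,000,000 bits/s
time = 436,960,000,000 / 750,000,000 = 583 s

583 seconds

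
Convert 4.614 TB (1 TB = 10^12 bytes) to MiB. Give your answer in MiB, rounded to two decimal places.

4.614 TB = 4.614 × 10^12 bytes = 4,614,000,000,000 bytes
1 MiB = 1,048,576 bytes
4,614,000,000,000 / 1,048,576 = 4,400,253.30 MiB

4,400,253.30 MiB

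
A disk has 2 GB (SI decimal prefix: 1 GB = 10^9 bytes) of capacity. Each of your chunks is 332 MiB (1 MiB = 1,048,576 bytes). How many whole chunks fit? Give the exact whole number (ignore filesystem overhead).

Capacity: 2 GB = 2,000,000,000 bytes
Per item: 332 MiB = 348,127,232 bytes
⌊2,000,000,000 / 348,127,232⌋ = 5

5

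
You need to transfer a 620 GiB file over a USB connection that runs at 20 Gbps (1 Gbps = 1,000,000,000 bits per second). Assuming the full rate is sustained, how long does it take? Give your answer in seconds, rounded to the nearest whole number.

620 GiB = 665,719,930,880 bytes = 5,325,759,447,040 bits
20 Gbps = 20,000,000,000 bits/s
time = 5,325,759,447,040 / 20,000,000,000 = 266 s

266 seconds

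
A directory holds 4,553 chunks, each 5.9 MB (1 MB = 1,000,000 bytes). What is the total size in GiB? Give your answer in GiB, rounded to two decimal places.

25.02 GiB

Total = 4,553 × 5.9 MB = 26862.7 MB
= 26862.7 × 1,000,000 bytes = 26,862,700,000 bytes
1 GiB = 1,073,741,824 bytes
26,862,700,000 / 1,073,741,824 = 25.02 GiB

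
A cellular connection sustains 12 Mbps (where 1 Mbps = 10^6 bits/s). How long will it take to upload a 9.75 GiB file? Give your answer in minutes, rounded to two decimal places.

116.32 minutes

9.75 GiB = 10,468,982,784 bytes = 83,751,862,272 bits
12 Mbps = 12,000,000 bits/s
time = 83,751,862,272 / 12,000,000 = 6,979.322 s
6,979.322 s / 60 = 116.32 minutes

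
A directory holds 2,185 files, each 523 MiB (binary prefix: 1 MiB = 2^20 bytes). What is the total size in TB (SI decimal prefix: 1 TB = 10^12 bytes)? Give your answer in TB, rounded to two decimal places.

Total = 2,185 × 523 MiB = 1,142,755 MiB
= 1,142,755 × 1,048,576 bytes = 1,198,265,466,880 bytes
1 TB = 1,000,000,000,000 bytes
1,198,265,466,880 / 1,000,000,000,000 = 1.20 TB

1.20 TB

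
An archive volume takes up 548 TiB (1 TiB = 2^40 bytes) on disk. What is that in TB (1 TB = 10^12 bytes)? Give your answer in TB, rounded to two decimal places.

602.53 TB

548 TiB = 548 × 2^40 bytes = 602,532,372,021,248 bytes
1 TB = 10^12 bytes = 1,000,000,000,000 bytes
602,532,372,021,248 / 1,000,000,000,000 = 602.53 TB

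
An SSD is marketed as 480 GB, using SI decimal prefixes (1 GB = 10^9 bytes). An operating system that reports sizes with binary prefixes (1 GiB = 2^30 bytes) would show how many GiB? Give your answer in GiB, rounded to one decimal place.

480 GB = 480 × 10^9 bytes = 480,000,000,000 bytes
1 GiB = 1,073,741,824 bytes
480,000,000,000 / 1,073,741,824 = 447.0 GiB

447.0 GiB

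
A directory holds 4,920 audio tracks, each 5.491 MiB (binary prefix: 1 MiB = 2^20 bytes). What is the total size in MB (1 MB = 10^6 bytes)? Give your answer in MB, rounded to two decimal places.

28,328.04 MB

Total = 4,920 × 5.491 MiB = 27015.72 MiB
= 27015.72 × 1,048,576 bytes = 28,328,035,614.72 bytes
1 MB = 1,000,000 bytes
28,328,035,614.72 / 1,000,000 = 28,328.04 MB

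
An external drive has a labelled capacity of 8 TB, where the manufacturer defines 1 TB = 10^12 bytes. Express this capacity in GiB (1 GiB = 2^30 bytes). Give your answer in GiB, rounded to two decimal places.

8 TB = 8 × 10^12 bytes = 8,000,000,000,000 bytes
1 GiB = 2^30 bytes = 1,073,741,824 bytes
8,000,000,000,000 / 1,073,741,824 = 7,450.58 GiB

7,450.58 GiB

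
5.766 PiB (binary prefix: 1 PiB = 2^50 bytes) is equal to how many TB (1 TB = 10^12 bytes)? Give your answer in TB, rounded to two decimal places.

6,491.94 TB

5.766 PiB = 5.766 × 2^50 bytes = 6,491,938,862,854,569.984 bytes
1 TB = 1,000,000,000,000 bytes
6,491,938,862,854,569.984 / 1,000,000,000,000 = 6,491.94 TB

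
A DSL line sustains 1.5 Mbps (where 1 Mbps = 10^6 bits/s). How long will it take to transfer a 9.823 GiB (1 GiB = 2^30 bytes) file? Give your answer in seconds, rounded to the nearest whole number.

56,253 seconds

9.823 GiB = 10,547,365,937.152 bytes = 84,378,927,497.216 bits
1.5 Mbps = 1,500,000 bits/s
time = 84,378,927,497.216 / 1,500,000 = 56,253 s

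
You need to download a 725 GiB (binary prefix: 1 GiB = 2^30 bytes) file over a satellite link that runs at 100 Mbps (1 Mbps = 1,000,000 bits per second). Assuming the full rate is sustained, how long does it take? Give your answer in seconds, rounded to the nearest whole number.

62,277 seconds

725 GiB = 778,462,822,400 bytes = 6,227,702,579,200 bits
100 Mbps = 100,000,000 bits/s
time = 6,227,702,579,200 / 100,000,000 = 62,277 s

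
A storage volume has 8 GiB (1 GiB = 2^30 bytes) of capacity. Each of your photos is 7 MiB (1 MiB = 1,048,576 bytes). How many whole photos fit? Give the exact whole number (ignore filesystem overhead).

1,170

Capacity: 8 GiB = 8,589,934,592 bytes
Per item: 7 MiB = 7,340,032 bytes
⌊8,589,934,592 / 7,340,032⌋ = 1,170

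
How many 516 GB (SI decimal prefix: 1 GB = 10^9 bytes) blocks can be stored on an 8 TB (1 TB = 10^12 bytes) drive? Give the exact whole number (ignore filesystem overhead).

Capacity: 8 TB = 8,000,000,000,000 bytes
Per item: 516 GB = 516,000,000,000 bytes
⌊8,000,000,000,000 / 516,000,000,000⌋ = 15

15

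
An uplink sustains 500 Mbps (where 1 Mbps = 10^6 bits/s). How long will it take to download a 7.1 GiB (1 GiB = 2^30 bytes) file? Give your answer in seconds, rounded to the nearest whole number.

7.1 GiB = 7,623,566,950.4 bytes = 60,988,535,603.2 bits
500 Mbps = 500,000,000 bits/s
time = 60,988,535,603.2 / 500,000,000 = 122 s

122 seconds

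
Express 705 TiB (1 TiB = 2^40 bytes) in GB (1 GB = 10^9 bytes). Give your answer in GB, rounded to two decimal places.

705 TiB × 1,099,511,627,776 bytes/TiB = 775,155,697,582,080 bytes
1 GB = 1,000,000,000 bytes
775,155,697,582,080 / 1,000,000,000 = 775,155.70 GB

775,155.70 GB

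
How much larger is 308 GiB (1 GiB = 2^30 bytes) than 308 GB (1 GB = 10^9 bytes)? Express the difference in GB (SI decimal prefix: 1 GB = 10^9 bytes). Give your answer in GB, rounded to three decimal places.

22.712 GB

308 GiB = 308 × 1,073,741,824 = 330,712,481,792 bytes
308 GB = 308 × 1,000,000,000 = 308,000,000,000 bytes
difference = 22,712,481,792 bytes
22,712,481,792 / 1,000,000,000 = 22.712 GB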